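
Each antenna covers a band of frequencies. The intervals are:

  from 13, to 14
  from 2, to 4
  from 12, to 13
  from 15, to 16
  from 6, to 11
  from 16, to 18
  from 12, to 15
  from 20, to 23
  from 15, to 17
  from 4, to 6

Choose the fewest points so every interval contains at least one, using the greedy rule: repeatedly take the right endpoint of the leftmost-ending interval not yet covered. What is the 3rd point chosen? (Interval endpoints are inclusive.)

Sort by right endpoint; whenever an interval is uncovered, place a point at its right end.
Sorted: [2,4] [4,6] [6,11] [12,13] [13,14] [12,15] [15,16] [15,17] [16,18] [20,23]
{[2,4],[4,6]} hit by 4; {[6,11]} hit by 11; {[12,13],[13,14],[12,15]} hit by 13; {[15,16],[15,17],[16,18]} hit by 16; {[20,23]} hit by 23.
Points: 4, 11, 13, 16, 23 (5 total).

13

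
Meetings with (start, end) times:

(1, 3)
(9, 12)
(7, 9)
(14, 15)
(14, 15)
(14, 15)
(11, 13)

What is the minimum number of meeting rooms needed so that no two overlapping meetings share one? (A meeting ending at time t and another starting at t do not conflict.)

Count concurrent intervals with a sweep; the peak is the room count.
starts: [1, 7, 9, 11, 14, 14, 14]
ends:   [3, 9, 12, 13, 15, 15, 15]
s1→1 e3→0 s7→1 e9→0 s9→1 s11→2 e12→1 e13→0 s14→1 s14→2 s14→3  — peak 3.

3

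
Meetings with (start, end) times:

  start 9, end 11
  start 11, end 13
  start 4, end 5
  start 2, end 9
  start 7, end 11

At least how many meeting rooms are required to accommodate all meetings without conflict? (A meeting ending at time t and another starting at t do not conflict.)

2

starts: [2, 4, 7, 9, 11]
ends:   [5, 9, 11, 11, 13]
s2→1 s4→2  — peak 2.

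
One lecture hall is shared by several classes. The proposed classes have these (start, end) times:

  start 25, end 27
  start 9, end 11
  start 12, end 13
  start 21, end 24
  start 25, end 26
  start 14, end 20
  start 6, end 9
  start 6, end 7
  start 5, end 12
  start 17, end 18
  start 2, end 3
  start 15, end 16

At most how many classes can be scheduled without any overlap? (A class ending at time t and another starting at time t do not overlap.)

Greedy by earliest finish: after sorting by end time, pick each interval compatible with the last pick.
By end time: (2,3), (6,7), (6,9), (9,11), (5,12), (12,13), (15,16), (17,18), (14,20), (21,24), (25,26), (25,27).
Pick (2,3); next start ≥ 3 → (6,7); next start ≥ 7 → (9,11); next start ≥ 11 → (12,13); next start ≥ 13 → (15,16); next start ≥ 16 → (17,18); next start ≥ 18 → (21,24); next start ≥ 24 → (25,26).
Selected 8 classes.

8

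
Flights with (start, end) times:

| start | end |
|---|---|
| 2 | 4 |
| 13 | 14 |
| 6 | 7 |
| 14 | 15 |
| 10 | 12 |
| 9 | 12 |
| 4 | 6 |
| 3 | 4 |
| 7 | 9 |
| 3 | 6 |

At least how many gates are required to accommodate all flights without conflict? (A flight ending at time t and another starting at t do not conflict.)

3

The answer is the maximum number of intervals overlapping at any instant.
Events (time:±→running): 2:+→1 3:+→2 3:+→3 … peak 3.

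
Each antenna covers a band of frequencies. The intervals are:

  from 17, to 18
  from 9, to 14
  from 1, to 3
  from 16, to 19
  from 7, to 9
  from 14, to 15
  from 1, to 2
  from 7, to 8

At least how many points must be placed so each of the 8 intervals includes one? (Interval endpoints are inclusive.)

4

Sorted: [1,2] [1,3] [7,8] [7,9] [9,14] [14,15] [17,18] [16,19]
{[1,2],[1,3]} hit by 2; {[7,8],[7,9]} hit by 8; {[9,14],[14,15]} hit by 14; {[17,18],[16,19]} hit by 18.
Points: 2, 8, 14, 18 (4 total).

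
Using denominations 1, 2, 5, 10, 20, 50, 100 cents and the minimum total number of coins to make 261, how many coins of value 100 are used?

261 = 2×100 + 1×50 + 1×10 + 1×1
Count of 100: 2

2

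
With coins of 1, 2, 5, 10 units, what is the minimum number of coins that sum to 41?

5

Greedy: take as many of the largest coin as possible, then repeat with the remainder.
41 − 4×10→1 − 1×1→0
Total coins = 4 + 1 = 5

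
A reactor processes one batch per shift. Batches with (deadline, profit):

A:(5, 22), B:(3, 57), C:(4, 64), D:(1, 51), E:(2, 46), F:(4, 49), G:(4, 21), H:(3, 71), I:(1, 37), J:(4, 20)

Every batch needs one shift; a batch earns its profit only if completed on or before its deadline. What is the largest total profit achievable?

265

Take jobs in profit order; each goes to the latest open slot no later than its deadline.
By profit: H(d3,71), C(d4,64), B(d3,57), D(d1,51), F(d4,49), E(d2,46), I(d1,37), A(d5,22), G(d4,21), J(d4,20)
H→slot 3; C→slot 4; B→slot 2; D→slot 1; F skipped; E skipped; I skipped; A→slot 5; G skipped; J skipped.
Profit = 51 + 57 + 71 + 64 + 22 = 265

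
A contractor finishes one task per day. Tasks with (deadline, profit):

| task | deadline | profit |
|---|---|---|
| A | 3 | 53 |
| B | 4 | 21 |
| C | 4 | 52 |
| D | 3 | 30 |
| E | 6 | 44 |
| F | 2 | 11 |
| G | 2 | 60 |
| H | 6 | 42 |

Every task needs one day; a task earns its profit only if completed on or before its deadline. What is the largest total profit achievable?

Take jobs in profit order; each goes to the latest open slot no later than its deadline.
By profit: G(d2,60), A(d3,53), C(d4,52), E(d6,44), H(d6,42), D(d3,30), B(d4,21), F(d2,11)
G→slot 2; A→slot 3; C→slot 4; E→slot 6; H→slot 5; D→slot 1; B skipped; F skipped.
Profit = 30 + 60 + 53 + 52 + 42 + 44 = 281

281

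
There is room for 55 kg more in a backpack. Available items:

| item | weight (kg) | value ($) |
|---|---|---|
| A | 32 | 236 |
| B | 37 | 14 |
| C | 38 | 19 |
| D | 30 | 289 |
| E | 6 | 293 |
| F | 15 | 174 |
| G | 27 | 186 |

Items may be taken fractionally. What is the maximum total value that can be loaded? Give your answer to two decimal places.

785.50

Order: E (293/6=48.83) > F (174/15=11.60) > D (289/30=9.63) > A (236/32=7.38) > G (186/27=6.89) > C (19/38=0.50) > B (14/37=0.38)
Fill: take E (6 @ 293) → take F (15 @ 174) → take D (30 @ 289) → take 4/32 of A → 29.50; 55/55 used.
Total value = 785.50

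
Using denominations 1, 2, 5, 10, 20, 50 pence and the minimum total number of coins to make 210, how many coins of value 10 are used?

Greedy: take as many of the largest coin as possible, then repeat with the remainder.
210 = 4×50 + 1×10
Count of 10: 1

1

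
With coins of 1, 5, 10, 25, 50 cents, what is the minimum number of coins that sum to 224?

10

224 − 4×50→24 − 2×10→4 − 4×1→0
Total coins = 4 + 2 + 4 = 10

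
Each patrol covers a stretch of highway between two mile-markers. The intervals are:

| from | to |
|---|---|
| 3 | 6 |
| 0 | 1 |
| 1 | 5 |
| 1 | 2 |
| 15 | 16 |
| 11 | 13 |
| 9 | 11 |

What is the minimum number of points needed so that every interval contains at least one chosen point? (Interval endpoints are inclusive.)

Sort by right endpoint; whenever an interval is uncovered, place a point at its right end.
By right end: [0,1]  [1,2]  [1,5]  [3,6]  [9,11]  [11,13]  [15,16]
[0,1] uncovered → point at 1; [3,6] uncovered → point at 6; [9,11] uncovered → point at 11; [15,16] uncovered → point at 16.
Points: 1, 6, 11, 16 (4 total).

4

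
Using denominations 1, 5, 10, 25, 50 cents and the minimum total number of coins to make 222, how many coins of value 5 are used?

Use the largest denomination that fits, subtract, and repeat.
222 = 4×50 + 2×10 + 2×1
Count of 5: 0

0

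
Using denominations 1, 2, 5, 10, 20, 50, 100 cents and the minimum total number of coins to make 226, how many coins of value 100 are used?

226 − 2×100→26 − 1×20→6 − 1×5→1 − 1×1→0
Count of 100: 2

2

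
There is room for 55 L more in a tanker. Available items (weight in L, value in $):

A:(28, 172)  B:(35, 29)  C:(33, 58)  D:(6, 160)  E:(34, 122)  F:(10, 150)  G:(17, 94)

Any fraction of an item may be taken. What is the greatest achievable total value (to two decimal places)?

542.82

Order: D (160/6=26.67) > F (150/10=15.00) > A (172/28=6.14) > G (94/17=5.53) > E (122/34=3.59) > C (58/33=1.76) > B (29/35=0.83)
Fill: take D (6 @ 160) → take F (10 @ 150) → take A (28 @ 172) → take 11/17 of G → 60.82; 55/55 used.
Total value = 542.82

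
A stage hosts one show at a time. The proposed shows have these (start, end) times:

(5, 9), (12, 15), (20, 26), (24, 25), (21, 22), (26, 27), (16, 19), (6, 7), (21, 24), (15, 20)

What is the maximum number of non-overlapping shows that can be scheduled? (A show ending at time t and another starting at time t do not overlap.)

Sorted by end: (6,7)  (5,9)  (12,15)  (16,19)  (15,20)  (21,22)  (21,24)  (24,25)  (20,26)  (26,27)
take (6,7); skip (5,9); take (12,15); take (16,19); take (21,22); skip (21,24); take (24,25); take (26,27).
Selected 6 shows.

6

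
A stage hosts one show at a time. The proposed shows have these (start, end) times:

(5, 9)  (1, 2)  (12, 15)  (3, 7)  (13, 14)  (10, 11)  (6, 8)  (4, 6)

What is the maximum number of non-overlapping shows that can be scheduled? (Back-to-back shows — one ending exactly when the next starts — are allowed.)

5

Sort by end time and greedily take each interval whose start is ≥ the last chosen end.
By end time: (1,2), (4,6), (3,7), (6,8), (5,9), (10,11), (13,14), (12,15).
Pick (1,2); next start ≥ 2 → (4,6); next start ≥ 6 → (6,8); next start ≥ 8 → (10,11); next start ≥ 11 → (13,14).
Selected 5 shows.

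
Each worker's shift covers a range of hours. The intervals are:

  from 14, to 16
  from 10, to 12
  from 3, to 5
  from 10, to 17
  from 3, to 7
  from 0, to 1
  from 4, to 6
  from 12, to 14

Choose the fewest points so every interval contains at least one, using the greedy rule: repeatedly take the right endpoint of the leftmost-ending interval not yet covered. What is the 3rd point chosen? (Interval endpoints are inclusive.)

12

Process intervals by earliest right end; each time one isn't hit yet, stab at its right endpoint.
By right end: [0,1]  [3,5]  [4,6]  [3,7]  [10,12]  [12,14]  [14,16]  [10,17]
[0,1] uncovered → point at 1; [3,5] uncovered → point at 5; [10,12] uncovered → point at 12; [14,16] uncovered → point at 16.
Points: 1, 5, 12, 16 (4 total).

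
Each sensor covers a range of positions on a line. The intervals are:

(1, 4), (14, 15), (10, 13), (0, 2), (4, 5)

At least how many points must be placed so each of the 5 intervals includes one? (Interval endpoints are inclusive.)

4

Sort by right endpoint; whenever an interval is uncovered, place a point at its right end.
Sorted: [0,2] [1,4] [4,5] [10,13] [14,15]
{[0,2],[1,4]} hit by 2; {[4,5]} hit by 5; {[10,13]} hit by 13; {[14,15]} hit by 15.
Points: 2, 5, 13, 15 (4 total).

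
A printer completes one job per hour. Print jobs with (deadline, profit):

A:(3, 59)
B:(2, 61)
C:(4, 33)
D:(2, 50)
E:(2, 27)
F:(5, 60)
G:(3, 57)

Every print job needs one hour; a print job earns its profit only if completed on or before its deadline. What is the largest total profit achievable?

270

By profit: B(d2,61), F(d5,60), A(d3,59), G(d3,57), D(d2,50), C(d4,33), E(d2,27)
B→slot 2; F→slot 5; A→slot 3; G→slot 1; D skipped; C→slot 4; E skipped.
Profit = 57 + 61 + 59 + 33 + 60 = 270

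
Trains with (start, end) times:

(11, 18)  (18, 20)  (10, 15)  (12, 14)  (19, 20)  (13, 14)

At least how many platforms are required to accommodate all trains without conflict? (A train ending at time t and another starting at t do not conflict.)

4

Events (time:±→running): 10:+→1 11:+→2 12:+→3 13:+→4 … peak 4.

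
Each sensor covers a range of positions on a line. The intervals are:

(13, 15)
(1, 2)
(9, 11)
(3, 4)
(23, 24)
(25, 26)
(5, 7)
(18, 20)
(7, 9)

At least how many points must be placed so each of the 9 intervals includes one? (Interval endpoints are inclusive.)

8

Process intervals by earliest right end; each time one isn't hit yet, stab at its right endpoint.
Sorted: [1,2] [3,4] [5,7] [7,9] [9,11] [13,15] [18,20] [23,24] [25,26]
{[1,2]} hit by 2; {[3,4]} hit by 4; {[5,7],[7,9]} hit by 7; {[9,11]} hit by 11; {[13,15]} hit by 15; {[18,20]} hit by 20; {[23,24]} hit by 24; {[25,26]} hit by 26.
Points: 2, 4, 7, 11, 15, 20, 24, 26 (8 total).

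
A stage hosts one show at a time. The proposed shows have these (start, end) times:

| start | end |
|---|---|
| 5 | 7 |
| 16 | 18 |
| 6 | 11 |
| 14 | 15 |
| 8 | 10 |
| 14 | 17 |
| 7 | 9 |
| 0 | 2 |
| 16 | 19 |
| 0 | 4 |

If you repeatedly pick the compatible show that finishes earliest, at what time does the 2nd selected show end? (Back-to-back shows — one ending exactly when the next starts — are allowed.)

7

Sorted by end: (0,2)  (0,4)  (5,7)  (7,9)  (8,10)  (6,11)  (14,15)  (14,17)  (16,18)  (16,19)
take (0,2); take (5,7); take (7,9); skip (8,10); take (14,15); take (16,18).
Selected: (0,2) (5,7) (7,9) (14,15) (16,18)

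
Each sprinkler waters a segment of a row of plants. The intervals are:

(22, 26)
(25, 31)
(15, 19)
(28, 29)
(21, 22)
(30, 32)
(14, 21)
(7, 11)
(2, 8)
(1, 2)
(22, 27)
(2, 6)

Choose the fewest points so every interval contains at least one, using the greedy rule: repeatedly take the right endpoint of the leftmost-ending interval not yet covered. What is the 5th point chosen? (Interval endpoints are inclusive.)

29

By right end: [1,2]  [2,6]  [2,8]  [7,11]  [15,19]  [14,21]  [21,22]  [22,26]  [22,27]  [28,29]  [25,31]  [30,32]
[1,2] uncovered → point at 2; [7,11] uncovered → point at 11; [15,19] uncovered → point at 19; [21,22] uncovered → point at 22; [28,29] uncovered → point at 29; [30,32] uncovered → point at 32.
Points: 2, 11, 19, 22, 29, 32 (6 total).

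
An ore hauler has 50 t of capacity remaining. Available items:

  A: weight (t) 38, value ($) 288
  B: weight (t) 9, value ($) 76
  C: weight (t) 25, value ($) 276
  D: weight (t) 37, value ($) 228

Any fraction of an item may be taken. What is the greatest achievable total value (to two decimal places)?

473.26

Sort by value per unit weight and fill in that order.
Ratios (sorted): C 11.04, B 8.44, A 7.58, D 6.16
take C (25 @ 276); take B (9 @ 76); take 16/38 of A → 121.26. Capacity used 50/50.
Total value = 473.26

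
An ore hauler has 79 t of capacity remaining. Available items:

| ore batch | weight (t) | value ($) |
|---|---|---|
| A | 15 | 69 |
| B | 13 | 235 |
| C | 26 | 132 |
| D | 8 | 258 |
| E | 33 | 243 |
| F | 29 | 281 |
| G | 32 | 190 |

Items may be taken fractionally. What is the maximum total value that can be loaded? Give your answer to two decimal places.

987.55

Greedy by value/weight ratio, highest first.
Order: D (258/8=32.25) > B (235/13=18.08) > F (281/29=9.69) > E (243/33=7.36) > G (190/32=5.94) > C (132/26=5.08) > A (69/15=4.60)
Fill: take D (8 @ 258) → take B (13 @ 235) → take F (29 @ 281) → take 29/33 of E → 213.55; 79/79 used.
Total value = 987.55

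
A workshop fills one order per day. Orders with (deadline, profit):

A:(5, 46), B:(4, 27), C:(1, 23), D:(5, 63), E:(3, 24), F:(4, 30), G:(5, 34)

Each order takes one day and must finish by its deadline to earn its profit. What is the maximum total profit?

200

Take jobs in profit order; each goes to the latest open slot no later than its deadline.
By profit: D(d5,63), A(d5,46), G(d5,34), F(d4,30), B(d4,27), E(d3,24), C(d1,23)
D→slot 5; A→slot 4; G→slot 3; F→slot 2; B→slot 1; E skipped; C skipped.
Profit = 27 + 30 + 34 + 46 + 63 = 200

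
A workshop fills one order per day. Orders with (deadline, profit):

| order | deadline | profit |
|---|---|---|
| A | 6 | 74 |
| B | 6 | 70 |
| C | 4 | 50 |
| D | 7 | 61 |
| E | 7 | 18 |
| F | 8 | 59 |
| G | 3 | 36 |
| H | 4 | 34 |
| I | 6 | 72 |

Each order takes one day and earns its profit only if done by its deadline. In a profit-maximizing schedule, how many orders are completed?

Take jobs in profit order; each goes to the latest open slot no later than its deadline.
Profit order: A=74 I=72 B=70 D=61 F=59 C=50 G=36 H=34 E=18
Assign: A→slot 6, I→slot 5, B→slot 4, D→slot 7, F→slot 8, C→slot 3, G→slot 2, H→slot 1, E skipped.
Slots: [1:H] [2:G] [3:C] [4:B] [5:I] [6:A] [7:D] [8:F]
8 of 9 scheduled.

8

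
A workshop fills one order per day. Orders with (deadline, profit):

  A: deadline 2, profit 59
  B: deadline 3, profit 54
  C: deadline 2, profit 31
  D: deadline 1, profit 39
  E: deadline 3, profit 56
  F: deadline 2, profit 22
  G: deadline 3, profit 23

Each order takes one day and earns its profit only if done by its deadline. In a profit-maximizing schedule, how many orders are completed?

3

By profit: A(d2,59), E(d3,56), B(d3,54), D(d1,39), C(d2,31), G(d3,23), F(d2,22)
A→slot 2; E→slot 3; B→slot 1; D skipped; C skipped; G skipped; F skipped.
3 of 7 scheduled.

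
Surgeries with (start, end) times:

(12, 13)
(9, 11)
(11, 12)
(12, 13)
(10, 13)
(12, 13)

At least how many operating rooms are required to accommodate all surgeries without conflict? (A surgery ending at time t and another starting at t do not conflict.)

Events (time:±→running): 9:+→1 10:+→2 11:-→1 11:+→2 12:-→1 12:+→2 12:+→3 12:+→4 … peak 4.

4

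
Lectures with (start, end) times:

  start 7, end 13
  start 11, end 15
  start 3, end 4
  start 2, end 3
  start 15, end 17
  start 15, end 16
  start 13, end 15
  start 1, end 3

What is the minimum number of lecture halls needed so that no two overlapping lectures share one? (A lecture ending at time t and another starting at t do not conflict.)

starts: [1, 2, 3, 7, 11, 13, 15, 15]
ends:   [3, 3, 4, 13, 15, 15, 16, 17]
s1→1 s2→2  — peak 2.

2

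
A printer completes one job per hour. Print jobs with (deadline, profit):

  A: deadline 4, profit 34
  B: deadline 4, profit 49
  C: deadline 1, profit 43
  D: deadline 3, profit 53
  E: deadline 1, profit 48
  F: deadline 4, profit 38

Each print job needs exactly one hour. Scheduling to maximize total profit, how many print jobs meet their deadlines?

By profit: D(d3,53), B(d4,49), E(d1,48), C(d1,43), F(d4,38), A(d4,34)
D→slot 3; B→slot 4; E→slot 1; C skipped; F→slot 2; A skipped.
4 of 6 scheduled.

4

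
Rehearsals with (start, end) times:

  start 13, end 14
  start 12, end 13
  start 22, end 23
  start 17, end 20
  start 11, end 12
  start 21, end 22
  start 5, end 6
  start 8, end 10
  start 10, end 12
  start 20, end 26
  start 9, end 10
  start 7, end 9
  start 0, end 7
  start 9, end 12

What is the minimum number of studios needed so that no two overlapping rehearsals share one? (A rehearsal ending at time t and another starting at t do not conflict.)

The answer is the maximum number of intervals overlapping at any instant.
starts: [0, 5, 7, 8, 9, 9, 10, 11, 12, 13, 17, 20, 21, 22]
ends:   [6, 7, 9, 10, 10, 12, 12, 12, 13, 14, 20, 22, 23, 26]
s0→1 s5→2 e6→1 e7→0 s7→1 s8→2 e9→1 s9→2 s9→3  — peak 3.

3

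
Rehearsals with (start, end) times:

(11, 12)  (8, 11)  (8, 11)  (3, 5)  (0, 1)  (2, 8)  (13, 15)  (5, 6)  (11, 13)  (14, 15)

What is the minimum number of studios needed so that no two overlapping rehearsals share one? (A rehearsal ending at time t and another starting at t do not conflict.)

Events (time:±→running): 0:+→1 1:-→0 2:+→1 3:+→2 … peak 2.

2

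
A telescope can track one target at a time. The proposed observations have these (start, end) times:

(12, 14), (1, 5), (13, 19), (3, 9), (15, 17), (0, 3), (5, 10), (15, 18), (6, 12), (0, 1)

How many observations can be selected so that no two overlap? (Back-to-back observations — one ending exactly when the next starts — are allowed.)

Greedy by earliest finish: after sorting by end time, pick each interval compatible with the last pick.
Sorted by end: (0,1)  (0,3)  (1,5)  (3,9)  (5,10)  (6,12)  (12,14)  (15,17)  (15,18)  (13,19)
take (0,1); skip (0,3); take (1,5); take (5,10); take (12,14); take (15,17).
Selected 5 observations.

5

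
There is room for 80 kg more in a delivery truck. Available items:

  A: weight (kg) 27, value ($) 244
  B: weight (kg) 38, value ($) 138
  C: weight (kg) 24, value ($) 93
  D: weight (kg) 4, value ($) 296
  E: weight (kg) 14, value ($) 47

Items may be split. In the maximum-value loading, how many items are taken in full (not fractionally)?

3

Ratios (sorted): D 74.00, A 9.04, C 3.88, B 3.63, E 3.36
take D (4 @ 296); take A (27 @ 244); take C (24 @ 93); take 25/38 of B → 90.79. Capacity used 80/80.
3 item(s) taken whole; one partial (take 25/38 of B).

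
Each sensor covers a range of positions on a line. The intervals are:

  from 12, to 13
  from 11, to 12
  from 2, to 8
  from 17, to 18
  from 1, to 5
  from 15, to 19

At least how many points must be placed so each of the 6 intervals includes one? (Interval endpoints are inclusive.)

3

Sorted: [1,5] [2,8] [11,12] [12,13] [17,18] [15,19]
{[1,5],[2,8]} hit by 5; {[11,12],[12,13]} hit by 12; {[17,18],[15,19]} hit by 18.
Points: 5, 12, 18 (3 total).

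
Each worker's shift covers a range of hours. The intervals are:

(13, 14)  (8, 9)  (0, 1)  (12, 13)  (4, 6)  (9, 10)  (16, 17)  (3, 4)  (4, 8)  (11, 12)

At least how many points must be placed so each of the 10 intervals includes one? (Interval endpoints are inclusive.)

Process intervals by earliest right end; each time one isn't hit yet, stab at its right endpoint.
Sorted: [0,1] [3,4] [4,6] [4,8] [8,9] [9,10] [11,12] [12,13] [13,14] [16,17]
{[0,1]} hit by 1; {[3,4],[4,6],[4,8]} hit by 4; {[8,9],[9,10]} hit by 9; {[11,12],[12,13]} hit by 12; {[13,14]} hit by 14; {[16,17]} hit by 17.
Points: 1, 4, 9, 12, 14, 17 (6 total).

6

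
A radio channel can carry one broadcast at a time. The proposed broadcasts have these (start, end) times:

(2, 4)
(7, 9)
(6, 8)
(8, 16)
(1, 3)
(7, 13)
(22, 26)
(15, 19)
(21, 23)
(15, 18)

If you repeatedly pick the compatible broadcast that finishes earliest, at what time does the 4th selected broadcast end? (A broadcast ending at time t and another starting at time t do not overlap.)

23

Sorted by end: (1,3)  (2,4)  (6,8)  (7,9)  (7,13)  (8,16)  (15,18)  (15,19)  (21,23)  (22,26)
take (1,3); take (6,8); take (8,16); take (21,23).
Selected: (1,3) (6,8) (8,16) (21,23)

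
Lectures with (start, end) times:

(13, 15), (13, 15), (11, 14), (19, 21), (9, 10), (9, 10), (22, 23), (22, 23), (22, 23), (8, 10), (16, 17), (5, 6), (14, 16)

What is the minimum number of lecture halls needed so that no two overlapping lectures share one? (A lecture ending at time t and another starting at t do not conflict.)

3

Count concurrent intervals with a sweep; the peak is the room count.
starts: [5, 8, 9, 9, 11, 13, 13, 14, 16, 19, 22, 22, 22]
ends:   [6, 10, 10, 10, 14, 15, 15, 16, 17, 21, 23, 23, 23]
s5→1 e6→0 s8→1 s9→2 s9→3  — peak 3.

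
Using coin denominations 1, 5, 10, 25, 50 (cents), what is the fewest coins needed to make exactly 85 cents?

3

85 − 1×50→35 − 1×25→10 − 1×10→0
Total coins = 1 + 1 + 1 = 3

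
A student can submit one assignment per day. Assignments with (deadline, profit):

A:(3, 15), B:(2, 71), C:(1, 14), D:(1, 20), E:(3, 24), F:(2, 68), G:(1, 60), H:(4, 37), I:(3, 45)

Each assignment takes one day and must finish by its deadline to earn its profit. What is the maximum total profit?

Profit order: B=71 F=68 G=60 I=45 H=37 E=24 D=20 A=15 C=14
Assign: B→slot 2, F→slot 1, G skipped, I→slot 3, H→slot 4, E skipped, D skipped, A skipped, C skipped.
Slots: [1:F] [2:B] [3:I] [4:H]
Profit = 68 + 71 + 45 + 37 = 221

221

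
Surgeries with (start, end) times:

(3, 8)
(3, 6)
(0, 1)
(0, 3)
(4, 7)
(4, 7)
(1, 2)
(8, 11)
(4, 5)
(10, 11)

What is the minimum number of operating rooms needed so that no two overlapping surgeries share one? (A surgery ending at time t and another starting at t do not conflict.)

The answer is the maximum number of intervals overlapping at any instant.
Events (time:±→running): 0:+→1 0:+→2 1:-→1 1:+→2 2:-→1 3:-→0 3:+→1 3:+→2 4:+→3 4:+→4 4:+→5 … peak 5.

5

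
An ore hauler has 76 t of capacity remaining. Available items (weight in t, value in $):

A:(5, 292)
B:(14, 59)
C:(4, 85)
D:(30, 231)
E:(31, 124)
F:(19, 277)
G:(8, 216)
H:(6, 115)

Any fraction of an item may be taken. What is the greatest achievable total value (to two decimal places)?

Sort by value per unit weight and fill in that order.
Ratios (sorted): A 58.40, G 27.00, C 21.25, H 19.17, F 14.58, D 7.70, B 4.21, E 4.00
take A (5 @ 292); take G (8 @ 216); take C (4 @ 85); take H (6 @ 115); take F (19 @ 277); take D (30 @ 231); take 4/14 of B → 16.86. Capacity used 76/76.
Total value = 1232.86

1232.86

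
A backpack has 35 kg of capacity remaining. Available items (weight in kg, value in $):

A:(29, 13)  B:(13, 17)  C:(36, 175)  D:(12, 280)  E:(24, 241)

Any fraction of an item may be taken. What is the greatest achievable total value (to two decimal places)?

Order: D (280/12=23.33) > E (241/24=10.04) > C (175/36=4.86) > B (17/13=1.31) > A (13/29=0.45)
Fill: take D (12 @ 280) → take 23/24 of E → 230.96; 35/35 used.
Total value = 510.96

510.96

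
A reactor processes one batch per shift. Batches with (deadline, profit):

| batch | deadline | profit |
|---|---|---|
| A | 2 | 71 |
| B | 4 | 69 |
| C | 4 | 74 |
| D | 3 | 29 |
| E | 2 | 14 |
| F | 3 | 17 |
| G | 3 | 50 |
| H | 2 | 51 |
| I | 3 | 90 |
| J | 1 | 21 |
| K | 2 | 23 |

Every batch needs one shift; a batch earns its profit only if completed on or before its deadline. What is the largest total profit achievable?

304

Sort by profit descending; place each in the latest free slot ≤ its deadline.
By profit: I(d3,90), C(d4,74), A(d2,71), B(d4,69), H(d2,51), G(d3,50), D(d3,29), K(d2,23), J(d1,21), F(d3,17), E(d2,14)
I→slot 3; C→slot 4; A→slot 2; B→slot 1; H skipped; G skipped; D skipped; K skipped; J skipped; F skipped; E skipped.
Profit = 69 + 71 + 90 + 74 = 304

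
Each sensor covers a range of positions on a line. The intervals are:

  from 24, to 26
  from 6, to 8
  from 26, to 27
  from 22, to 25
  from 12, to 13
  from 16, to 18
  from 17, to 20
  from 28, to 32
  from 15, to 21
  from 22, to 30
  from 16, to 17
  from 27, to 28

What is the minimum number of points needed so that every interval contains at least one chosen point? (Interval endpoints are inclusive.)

6

Sort by right endpoint; whenever an interval is uncovered, place a point at its right end.
By right end: [6,8]  [12,13]  [16,17]  [16,18]  [17,20]  [15,21]  [22,25]  [24,26]  [26,27]  [27,28]  [22,30]  [28,32]
[6,8] uncovered → point at 8; [12,13] uncovered → point at 13; [16,17] uncovered → point at 17; [22,25] uncovered → point at 25; [26,27] uncovered → point at 27; [28,32] uncovered → point at 32.
Points: 8, 13, 17, 25, 27, 32 (6 total).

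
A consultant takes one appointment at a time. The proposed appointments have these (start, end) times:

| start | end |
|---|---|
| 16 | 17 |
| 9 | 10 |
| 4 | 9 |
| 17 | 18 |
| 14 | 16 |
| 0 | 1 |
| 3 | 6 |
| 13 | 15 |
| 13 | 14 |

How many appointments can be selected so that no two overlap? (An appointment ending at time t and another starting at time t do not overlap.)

Order by finish time; keep every interval that doesn't clash with the previous kept one.
Sorted by end: (0,1)  (3,6)  (4,9)  (9,10)  (13,14)  (13,15)  (14,16)  (16,17)  (17,18)
take (0,1); take (3,6); take (9,10); take (13,14); take (14,16); take (16,17); take (17,18).
Selected 7 appointments.

7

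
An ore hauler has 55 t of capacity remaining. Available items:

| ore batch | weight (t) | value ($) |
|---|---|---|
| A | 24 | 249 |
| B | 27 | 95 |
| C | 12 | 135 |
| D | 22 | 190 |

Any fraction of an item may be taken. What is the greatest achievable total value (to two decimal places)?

Ratios (sorted): C 11.25, A 10.38, D 8.64, B 3.52
take C (12 @ 135); take A (24 @ 249); take 19/22 of D → 164.09. Capacity used 55/55.
Total value = 548.09

548.09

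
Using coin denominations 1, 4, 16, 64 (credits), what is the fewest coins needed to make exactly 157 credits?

7

157 − 2×64→29 − 1×16→13 − 3×4→1 − 1×1→0
Total coins = 2 + 1 + 3 + 1 = 7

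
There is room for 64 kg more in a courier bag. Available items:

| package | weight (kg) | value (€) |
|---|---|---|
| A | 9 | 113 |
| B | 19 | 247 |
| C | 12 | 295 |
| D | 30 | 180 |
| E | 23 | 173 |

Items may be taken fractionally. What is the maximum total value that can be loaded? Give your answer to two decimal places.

Sort by value per unit weight and fill in that order.
Ratios (sorted): C 24.58, B 13.00, A 12.56, E 7.52, D 6.00
take C (12 @ 295); take B (19 @ 247); take A (9 @ 113); take E (23 @ 173); take 1/30 of D → 6.00. Capacity used 64/64.
Total value = 834.00

834.00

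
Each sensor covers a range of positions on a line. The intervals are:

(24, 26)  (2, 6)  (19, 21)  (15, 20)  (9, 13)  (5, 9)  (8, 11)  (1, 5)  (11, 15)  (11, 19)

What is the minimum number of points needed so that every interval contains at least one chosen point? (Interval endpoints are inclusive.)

4

Process intervals by earliest right end; each time one isn't hit yet, stab at its right endpoint.
By right end: [1,5]  [2,6]  [5,9]  [8,11]  [9,13]  [11,15]  [11,19]  [15,20]  [19,21]  [24,26]
[1,5] uncovered → point at 5; [8,11] uncovered → point at 11; [15,20] uncovered → point at 20; [24,26] uncovered → point at 26.
Points: 5, 11, 20, 26 (4 total).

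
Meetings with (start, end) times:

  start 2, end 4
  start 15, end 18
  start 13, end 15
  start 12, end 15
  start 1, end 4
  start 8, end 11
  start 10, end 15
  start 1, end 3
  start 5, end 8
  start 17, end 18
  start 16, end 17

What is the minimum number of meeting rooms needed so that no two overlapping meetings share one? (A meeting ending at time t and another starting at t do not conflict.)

The answer is the maximum number of intervals overlapping at any instant.
Events (time:±→running): 1:+→1 1:+→2 2:+→3 … peak 3.

3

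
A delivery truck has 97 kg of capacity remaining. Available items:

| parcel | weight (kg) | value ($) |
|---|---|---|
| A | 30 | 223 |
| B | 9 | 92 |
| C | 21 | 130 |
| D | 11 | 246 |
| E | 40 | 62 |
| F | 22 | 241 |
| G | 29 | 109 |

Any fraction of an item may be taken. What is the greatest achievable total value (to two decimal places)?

Sort by value per unit weight and fill in that order.
Order: D (246/11=22.36) > F (241/22=10.95) > B (92/9=10.22) > A (223/30=7.43) > C (130/21=6.19) > G (109/29=3.76) > E (62/40=1.55)
Fill: take D (11 @ 246) → take F (22 @ 241) → take B (9 @ 92) → take A (30 @ 223) → take C (21 @ 130) → take 4/29 of G → 15.03; 97/97 used.
Total value = 947.03

947.03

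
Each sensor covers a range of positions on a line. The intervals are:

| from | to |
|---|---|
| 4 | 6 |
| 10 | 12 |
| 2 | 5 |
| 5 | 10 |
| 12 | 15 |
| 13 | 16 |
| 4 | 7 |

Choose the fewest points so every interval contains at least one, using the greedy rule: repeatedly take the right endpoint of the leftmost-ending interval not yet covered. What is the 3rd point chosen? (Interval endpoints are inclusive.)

Sort by right endpoint; whenever an interval is uncovered, place a point at its right end.
By right end: [2,5]  [4,6]  [4,7]  [5,10]  [10,12]  [12,15]  [13,16]
[2,5] uncovered → point at 5; [10,12] uncovered → point at 12; [13,16] uncovered → point at 16.
Points: 5, 12, 16 (3 total).

16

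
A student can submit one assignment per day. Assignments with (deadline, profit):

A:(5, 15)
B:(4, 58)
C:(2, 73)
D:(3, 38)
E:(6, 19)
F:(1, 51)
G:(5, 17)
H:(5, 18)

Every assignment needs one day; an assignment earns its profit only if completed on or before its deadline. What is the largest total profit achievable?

Take jobs in profit order; each goes to the latest open slot no later than its deadline.
By profit: C(d2,73), B(d4,58), F(d1,51), D(d3,38), E(d6,19), H(d5,18), G(d5,17), A(d5,15)
C→slot 2; B→slot 4; F→slot 1; D→slot 3; E→slot 6; H→slot 5; G skipped; A skipped.
Profit = 51 + 73 + 38 + 58 + 18 + 19 = 257

257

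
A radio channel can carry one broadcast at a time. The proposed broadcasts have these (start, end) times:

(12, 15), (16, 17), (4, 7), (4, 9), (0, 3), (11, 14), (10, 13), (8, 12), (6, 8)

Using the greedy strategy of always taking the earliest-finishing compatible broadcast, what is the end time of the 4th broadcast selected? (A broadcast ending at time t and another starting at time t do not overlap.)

15

Order by finish time; keep every interval that doesn't clash with the previous kept one.
Sorted by end: (0,3)  (4,7)  (6,8)  (4,9)  (8,12)  (10,13)  (11,14)  (12,15)  (16,17)
take (0,3); take (4,7); take (8,12); skip (10,13); take (12,15); take (16,17).
Selected: (0,3) (4,7) (8,12) (12,15) (16,17)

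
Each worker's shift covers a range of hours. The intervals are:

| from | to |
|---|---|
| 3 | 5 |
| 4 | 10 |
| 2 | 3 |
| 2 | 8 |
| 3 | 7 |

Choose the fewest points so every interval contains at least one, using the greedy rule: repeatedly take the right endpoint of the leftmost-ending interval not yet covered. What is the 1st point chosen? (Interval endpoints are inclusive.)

3

Sort by right endpoint; whenever an interval is uncovered, place a point at its right end.
Sorted: [2,3] [3,5] [3,7] [2,8] [4,10]
{[2,3],[3,5],[3,7],[2,8]} hit by 3; {[4,10]} hit by 10.
Points: 3, 10 (2 total).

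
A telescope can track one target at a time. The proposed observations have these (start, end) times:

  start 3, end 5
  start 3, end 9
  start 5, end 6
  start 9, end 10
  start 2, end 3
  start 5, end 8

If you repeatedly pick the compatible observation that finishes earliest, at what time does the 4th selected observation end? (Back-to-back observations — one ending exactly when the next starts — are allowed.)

Sort by end time and greedily take each interval whose start is ≥ the last chosen end.
By end time: (2,3), (3,5), (5,6), (5,8), (3,9), (9,10).
Pick (2,3); next start ≥ 3 → (3,5); next start ≥ 5 → (5,6); next start ≥ 6 → (9,10).
Selected: (2,3) (3,5) (5,6) (9,10)

10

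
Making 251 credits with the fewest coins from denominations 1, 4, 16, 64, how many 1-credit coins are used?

3

251 − 3×64→59 − 3×16→11 − 2×4→3 − 3×1→0
Count of 1: 3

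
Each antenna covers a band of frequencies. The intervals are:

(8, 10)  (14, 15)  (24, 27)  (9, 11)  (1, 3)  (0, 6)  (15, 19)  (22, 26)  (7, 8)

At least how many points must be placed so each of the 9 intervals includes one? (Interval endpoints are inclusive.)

Process intervals by earliest right end; each time one isn't hit yet, stab at its right endpoint.
Sorted: [1,3] [0,6] [7,8] [8,10] [9,11] [14,15] [15,19] [22,26] [24,27]
{[1,3],[0,6]} hit by 3; {[7,8],[8,10]} hit by 8; {[9,11]} hit by 11; {[14,15],[15,19]} hit by 15; {[22,26],[24,27]} hit by 26.
Points: 3, 8, 11, 15, 26 (5 total).

5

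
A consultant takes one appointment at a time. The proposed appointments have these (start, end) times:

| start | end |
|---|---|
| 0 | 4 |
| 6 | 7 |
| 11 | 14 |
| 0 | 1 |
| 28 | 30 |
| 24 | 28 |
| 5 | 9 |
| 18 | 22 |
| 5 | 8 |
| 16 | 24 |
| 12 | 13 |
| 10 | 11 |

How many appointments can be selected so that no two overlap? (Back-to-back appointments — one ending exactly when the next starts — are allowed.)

7

Greedy by earliest finish: after sorting by end time, pick each interval compatible with the last pick.
By end time: (0,1), (0,4), (6,7), (5,8), (5,9), (10,11), (12,13), (11,14), (18,22), (16,24), (24,28), (28,30).
Pick (0,1); next start ≥ 1 → (6,7); next start ≥ 7 → (10,11); next start ≥ 11 → (12,13); next start ≥ 13 → (18,22); next start ≥ 22 → (24,28); next start ≥ 28 → (28,30).
Selected 7 appointments.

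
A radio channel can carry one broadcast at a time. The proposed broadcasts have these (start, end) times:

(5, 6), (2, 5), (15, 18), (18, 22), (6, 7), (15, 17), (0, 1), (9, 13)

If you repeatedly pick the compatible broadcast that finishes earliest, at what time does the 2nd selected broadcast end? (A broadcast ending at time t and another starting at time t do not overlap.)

5

Sort by end time and greedily take each interval whose start is ≥ the last chosen end.
By end time: (0,1), (2,5), (5,6), (6,7), (9,13), (15,17), (15,18), (18,22).
Pick (0,1); next start ≥ 1 → (2,5); next start ≥ 5 → (5,6); next start ≥ 6 → (6,7); next start ≥ 7 → (9,13); next start ≥ 13 → (15,17); next start ≥ 17 → (18,22).
Selected: (0,1) (2,5) (5,6) (6,7) (9,13) (15,17) (18,22)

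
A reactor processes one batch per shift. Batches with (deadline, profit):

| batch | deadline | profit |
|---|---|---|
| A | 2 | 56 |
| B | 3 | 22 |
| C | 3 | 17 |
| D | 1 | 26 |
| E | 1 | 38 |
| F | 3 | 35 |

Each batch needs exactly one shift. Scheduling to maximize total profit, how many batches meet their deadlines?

By profit: A(d2,56), E(d1,38), F(d3,35), D(d1,26), B(d3,22), C(d3,17)
A→slot 2; E→slot 1; F→slot 3; D skipped; B skipped; C skipped.
3 of 6 scheduled.

3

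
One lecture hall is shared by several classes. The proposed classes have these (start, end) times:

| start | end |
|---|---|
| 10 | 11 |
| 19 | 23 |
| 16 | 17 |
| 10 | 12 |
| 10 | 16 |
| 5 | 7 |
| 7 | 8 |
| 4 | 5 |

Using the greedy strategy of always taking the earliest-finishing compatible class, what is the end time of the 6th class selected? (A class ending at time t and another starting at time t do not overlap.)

By end time: (4,5), (5,7), (7,8), (10,11), (10,12), (10,16), (16,17), (19,23).
Pick (4,5); next start ≥ 5 → (5,7); next start ≥ 7 → (7,8); next start ≥ 8 → (10,11); next start ≥ 11 → (16,17); next start ≥ 17 → (19,23).
Selected: (4,5) (5,7) (7,8) (10,11) (16,17) (19,23)

23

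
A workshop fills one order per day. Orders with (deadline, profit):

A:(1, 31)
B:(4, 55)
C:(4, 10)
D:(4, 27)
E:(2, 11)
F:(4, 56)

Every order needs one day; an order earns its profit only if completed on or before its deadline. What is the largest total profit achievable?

Profit order: F=56 B=55 A=31 D=27 E=11 C=10
Assign: F→slot 4, B→slot 3, A→slot 1, D→slot 2, E skipped, C skipped.
Slots: [1:A] [2:D] [3:B] [4:F]
Profit = 31 + 27 + 55 + 56 = 169

169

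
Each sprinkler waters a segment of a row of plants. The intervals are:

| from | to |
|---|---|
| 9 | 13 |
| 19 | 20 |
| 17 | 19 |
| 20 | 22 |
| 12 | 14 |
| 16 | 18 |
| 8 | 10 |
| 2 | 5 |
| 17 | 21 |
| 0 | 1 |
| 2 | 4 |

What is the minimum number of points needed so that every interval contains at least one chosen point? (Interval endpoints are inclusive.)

6

Sort by right endpoint; whenever an interval is uncovered, place a point at its right end.
Sorted: [0,1] [2,4] [2,5] [8,10] [9,13] [12,14] [16,18] [17,19] [19,20] [17,21] [20,22]
{[0,1]} hit by 1; {[2,4],[2,5]} hit by 4; {[8,10],[9,13]} hit by 10; {[12,14]} hit by 14; {[16,18],[17,19]} hit by 18; {[19,20],[17,21],[20,22]} hit by 20.
Points: 1, 4, 10, 14, 18, 20 (6 total).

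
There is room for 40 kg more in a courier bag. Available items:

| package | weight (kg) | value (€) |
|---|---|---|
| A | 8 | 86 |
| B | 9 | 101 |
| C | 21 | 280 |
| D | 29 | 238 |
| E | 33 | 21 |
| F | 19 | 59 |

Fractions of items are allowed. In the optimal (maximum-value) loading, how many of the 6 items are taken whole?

Order: C (280/21=13.33) > B (101/9=11.22) > A (86/8=10.75) > D (238/29=8.21) > F (59/19=3.11) > E (21/33=0.64)
Fill: take C (21 @ 280) → take B (9 @ 101) → take A (8 @ 86) → take 2/29 of D → 16.41; 40/40 used.
3 item(s) taken whole; one partial (take 2/29 of D).

3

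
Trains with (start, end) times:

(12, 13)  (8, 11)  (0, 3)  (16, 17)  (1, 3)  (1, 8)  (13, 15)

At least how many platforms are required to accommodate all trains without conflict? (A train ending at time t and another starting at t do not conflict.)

Count concurrent intervals with a sweep; the peak is the room count.
starts: [0, 1, 1, 8, 12, 13, 16]
ends:   [3, 3, 8, 11, 13, 15, 17]
s0→1 s1→2 s1→3  — peak 3.

3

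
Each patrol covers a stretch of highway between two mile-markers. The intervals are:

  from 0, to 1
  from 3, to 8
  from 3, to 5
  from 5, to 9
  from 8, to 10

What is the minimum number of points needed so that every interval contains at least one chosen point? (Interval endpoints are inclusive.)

Sorted: [0,1] [3,5] [3,8] [5,9] [8,10]
{[0,1]} hit by 1; {[3,5],[3,8],[5,9]} hit by 5; {[8,10]} hit by 10.
Points: 1, 5, 10 (3 total).

3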